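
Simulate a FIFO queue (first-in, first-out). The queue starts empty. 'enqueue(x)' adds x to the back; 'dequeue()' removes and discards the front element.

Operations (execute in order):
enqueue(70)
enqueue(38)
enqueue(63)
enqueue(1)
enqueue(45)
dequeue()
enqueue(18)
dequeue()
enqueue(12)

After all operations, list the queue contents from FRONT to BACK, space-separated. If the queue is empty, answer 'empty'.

Answer: 63 1 45 18 12

Derivation:
enqueue(70): [70]
enqueue(38): [70, 38]
enqueue(63): [70, 38, 63]
enqueue(1): [70, 38, 63, 1]
enqueue(45): [70, 38, 63, 1, 45]
dequeue(): [38, 63, 1, 45]
enqueue(18): [38, 63, 1, 45, 18]
dequeue(): [63, 1, 45, 18]
enqueue(12): [63, 1, 45, 18, 12]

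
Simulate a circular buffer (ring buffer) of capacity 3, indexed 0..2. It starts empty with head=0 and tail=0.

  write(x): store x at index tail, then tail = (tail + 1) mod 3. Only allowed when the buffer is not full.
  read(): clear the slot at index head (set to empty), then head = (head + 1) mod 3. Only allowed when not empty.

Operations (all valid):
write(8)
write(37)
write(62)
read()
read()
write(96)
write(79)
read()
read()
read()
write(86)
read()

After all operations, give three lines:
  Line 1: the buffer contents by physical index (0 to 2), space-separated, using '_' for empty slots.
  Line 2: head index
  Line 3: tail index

write(8): buf=[8 _ _], head=0, tail=1, size=1
write(37): buf=[8 37 _], head=0, tail=2, size=2
write(62): buf=[8 37 62], head=0, tail=0, size=3
read(): buf=[_ 37 62], head=1, tail=0, size=2
read(): buf=[_ _ 62], head=2, tail=0, size=1
write(96): buf=[96 _ 62], head=2, tail=1, size=2
write(79): buf=[96 79 62], head=2, tail=2, size=3
read(): buf=[96 79 _], head=0, tail=2, size=2
read(): buf=[_ 79 _], head=1, tail=2, size=1
read(): buf=[_ _ _], head=2, tail=2, size=0
write(86): buf=[_ _ 86], head=2, tail=0, size=1
read(): buf=[_ _ _], head=0, tail=0, size=0

Answer: _ _ _
0
0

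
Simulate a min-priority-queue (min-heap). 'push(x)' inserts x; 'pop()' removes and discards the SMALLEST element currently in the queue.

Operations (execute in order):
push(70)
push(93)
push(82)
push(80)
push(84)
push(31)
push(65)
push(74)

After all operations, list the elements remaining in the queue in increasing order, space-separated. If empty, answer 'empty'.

Answer: 31 65 70 74 80 82 84 93

Derivation:
push(70): heap contents = [70]
push(93): heap contents = [70, 93]
push(82): heap contents = [70, 82, 93]
push(80): heap contents = [70, 80, 82, 93]
push(84): heap contents = [70, 80, 82, 84, 93]
push(31): heap contents = [31, 70, 80, 82, 84, 93]
push(65): heap contents = [31, 65, 70, 80, 82, 84, 93]
push(74): heap contents = [31, 65, 70, 74, 80, 82, 84, 93]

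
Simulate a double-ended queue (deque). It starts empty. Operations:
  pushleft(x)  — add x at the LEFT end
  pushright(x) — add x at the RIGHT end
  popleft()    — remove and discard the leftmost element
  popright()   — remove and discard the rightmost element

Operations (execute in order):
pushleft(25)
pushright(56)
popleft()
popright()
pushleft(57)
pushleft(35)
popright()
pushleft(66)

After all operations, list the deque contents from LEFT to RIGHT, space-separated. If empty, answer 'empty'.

pushleft(25): [25]
pushright(56): [25, 56]
popleft(): [56]
popright(): []
pushleft(57): [57]
pushleft(35): [35, 57]
popright(): [35]
pushleft(66): [66, 35]

Answer: 66 35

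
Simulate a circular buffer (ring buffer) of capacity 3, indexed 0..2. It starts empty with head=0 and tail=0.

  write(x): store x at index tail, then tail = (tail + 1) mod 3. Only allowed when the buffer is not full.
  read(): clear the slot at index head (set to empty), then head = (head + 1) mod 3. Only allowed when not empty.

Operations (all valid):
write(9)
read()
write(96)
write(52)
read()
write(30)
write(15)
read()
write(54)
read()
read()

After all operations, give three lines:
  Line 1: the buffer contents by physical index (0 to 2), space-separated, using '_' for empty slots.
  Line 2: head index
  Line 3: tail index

Answer: _ _ 54
2
0

Derivation:
write(9): buf=[9 _ _], head=0, tail=1, size=1
read(): buf=[_ _ _], head=1, tail=1, size=0
write(96): buf=[_ 96 _], head=1, tail=2, size=1
write(52): buf=[_ 96 52], head=1, tail=0, size=2
read(): buf=[_ _ 52], head=2, tail=0, size=1
write(30): buf=[30 _ 52], head=2, tail=1, size=2
write(15): buf=[30 15 52], head=2, tail=2, size=3
read(): buf=[30 15 _], head=0, tail=2, size=2
write(54): buf=[30 15 54], head=0, tail=0, size=3
read(): buf=[_ 15 54], head=1, tail=0, size=2
read(): buf=[_ _ 54], head=2, tail=0, size=1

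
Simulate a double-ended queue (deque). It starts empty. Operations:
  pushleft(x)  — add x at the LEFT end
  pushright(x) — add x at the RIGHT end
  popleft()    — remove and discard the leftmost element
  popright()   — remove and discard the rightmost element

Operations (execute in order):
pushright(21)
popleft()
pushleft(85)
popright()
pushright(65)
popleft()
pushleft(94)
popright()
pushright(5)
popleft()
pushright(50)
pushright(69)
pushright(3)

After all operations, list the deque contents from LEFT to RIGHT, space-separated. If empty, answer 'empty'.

pushright(21): [21]
popleft(): []
pushleft(85): [85]
popright(): []
pushright(65): [65]
popleft(): []
pushleft(94): [94]
popright(): []
pushright(5): [5]
popleft(): []
pushright(50): [50]
pushright(69): [50, 69]
pushright(3): [50, 69, 3]

Answer: 50 69 3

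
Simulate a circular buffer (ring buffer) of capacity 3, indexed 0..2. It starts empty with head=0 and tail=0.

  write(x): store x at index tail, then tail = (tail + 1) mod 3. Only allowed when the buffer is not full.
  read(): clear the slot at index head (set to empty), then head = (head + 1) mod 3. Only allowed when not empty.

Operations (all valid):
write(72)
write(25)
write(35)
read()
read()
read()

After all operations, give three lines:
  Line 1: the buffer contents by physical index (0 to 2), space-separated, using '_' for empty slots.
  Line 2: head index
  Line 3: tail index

Answer: _ _ _
0
0

Derivation:
write(72): buf=[72 _ _], head=0, tail=1, size=1
write(25): buf=[72 25 _], head=0, tail=2, size=2
write(35): buf=[72 25 35], head=0, tail=0, size=3
read(): buf=[_ 25 35], head=1, tail=0, size=2
read(): buf=[_ _ 35], head=2, tail=0, size=1
read(): buf=[_ _ _], head=0, tail=0, size=0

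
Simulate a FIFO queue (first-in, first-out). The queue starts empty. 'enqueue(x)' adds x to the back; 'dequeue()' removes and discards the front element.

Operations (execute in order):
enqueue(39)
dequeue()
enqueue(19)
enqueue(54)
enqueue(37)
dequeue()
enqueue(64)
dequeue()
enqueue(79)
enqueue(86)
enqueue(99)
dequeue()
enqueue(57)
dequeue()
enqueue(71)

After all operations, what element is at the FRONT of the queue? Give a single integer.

enqueue(39): queue = [39]
dequeue(): queue = []
enqueue(19): queue = [19]
enqueue(54): queue = [19, 54]
enqueue(37): queue = [19, 54, 37]
dequeue(): queue = [54, 37]
enqueue(64): queue = [54, 37, 64]
dequeue(): queue = [37, 64]
enqueue(79): queue = [37, 64, 79]
enqueue(86): queue = [37, 64, 79, 86]
enqueue(99): queue = [37, 64, 79, 86, 99]
dequeue(): queue = [64, 79, 86, 99]
enqueue(57): queue = [64, 79, 86, 99, 57]
dequeue(): queue = [79, 86, 99, 57]
enqueue(71): queue = [79, 86, 99, 57, 71]

Answer: 79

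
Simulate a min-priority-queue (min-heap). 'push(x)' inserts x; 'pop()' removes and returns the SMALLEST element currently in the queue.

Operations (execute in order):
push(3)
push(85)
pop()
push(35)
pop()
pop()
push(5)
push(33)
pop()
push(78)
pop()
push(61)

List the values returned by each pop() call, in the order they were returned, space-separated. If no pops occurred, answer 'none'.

push(3): heap contents = [3]
push(85): heap contents = [3, 85]
pop() → 3: heap contents = [85]
push(35): heap contents = [35, 85]
pop() → 35: heap contents = [85]
pop() → 85: heap contents = []
push(5): heap contents = [5]
push(33): heap contents = [5, 33]
pop() → 5: heap contents = [33]
push(78): heap contents = [33, 78]
pop() → 33: heap contents = [78]
push(61): heap contents = [61, 78]

Answer: 3 35 85 5 33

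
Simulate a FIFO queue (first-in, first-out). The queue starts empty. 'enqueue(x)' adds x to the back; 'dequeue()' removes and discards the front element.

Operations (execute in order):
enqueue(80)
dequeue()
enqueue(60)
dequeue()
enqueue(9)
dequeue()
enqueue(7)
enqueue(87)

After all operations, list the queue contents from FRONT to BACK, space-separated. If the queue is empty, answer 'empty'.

enqueue(80): [80]
dequeue(): []
enqueue(60): [60]
dequeue(): []
enqueue(9): [9]
dequeue(): []
enqueue(7): [7]
enqueue(87): [7, 87]

Answer: 7 87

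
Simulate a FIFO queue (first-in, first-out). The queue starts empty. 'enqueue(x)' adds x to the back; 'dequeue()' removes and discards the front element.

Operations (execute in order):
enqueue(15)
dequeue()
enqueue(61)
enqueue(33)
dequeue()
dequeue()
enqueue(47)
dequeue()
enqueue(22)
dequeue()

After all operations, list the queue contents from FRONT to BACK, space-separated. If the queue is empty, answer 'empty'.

Answer: empty

Derivation:
enqueue(15): [15]
dequeue(): []
enqueue(61): [61]
enqueue(33): [61, 33]
dequeue(): [33]
dequeue(): []
enqueue(47): [47]
dequeue(): []
enqueue(22): [22]
dequeue(): []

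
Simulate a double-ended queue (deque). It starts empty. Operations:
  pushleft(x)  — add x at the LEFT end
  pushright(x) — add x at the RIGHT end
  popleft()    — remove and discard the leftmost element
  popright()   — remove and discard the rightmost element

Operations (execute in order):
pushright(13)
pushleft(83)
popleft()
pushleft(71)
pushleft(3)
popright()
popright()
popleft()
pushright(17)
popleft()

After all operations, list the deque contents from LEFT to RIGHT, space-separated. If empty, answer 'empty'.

Answer: empty

Derivation:
pushright(13): [13]
pushleft(83): [83, 13]
popleft(): [13]
pushleft(71): [71, 13]
pushleft(3): [3, 71, 13]
popright(): [3, 71]
popright(): [3]
popleft(): []
pushright(17): [17]
popleft(): []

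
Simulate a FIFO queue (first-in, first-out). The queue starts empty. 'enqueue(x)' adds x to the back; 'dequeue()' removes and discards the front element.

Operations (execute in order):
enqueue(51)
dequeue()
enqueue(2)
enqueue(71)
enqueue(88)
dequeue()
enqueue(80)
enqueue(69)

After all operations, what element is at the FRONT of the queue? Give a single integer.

enqueue(51): queue = [51]
dequeue(): queue = []
enqueue(2): queue = [2]
enqueue(71): queue = [2, 71]
enqueue(88): queue = [2, 71, 88]
dequeue(): queue = [71, 88]
enqueue(80): queue = [71, 88, 80]
enqueue(69): queue = [71, 88, 80, 69]

Answer: 71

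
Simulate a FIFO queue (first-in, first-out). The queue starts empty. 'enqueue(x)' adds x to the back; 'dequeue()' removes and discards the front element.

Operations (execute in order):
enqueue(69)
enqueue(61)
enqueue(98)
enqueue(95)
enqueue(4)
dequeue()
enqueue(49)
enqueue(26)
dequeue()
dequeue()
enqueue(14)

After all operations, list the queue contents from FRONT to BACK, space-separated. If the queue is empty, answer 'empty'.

Answer: 95 4 49 26 14

Derivation:
enqueue(69): [69]
enqueue(61): [69, 61]
enqueue(98): [69, 61, 98]
enqueue(95): [69, 61, 98, 95]
enqueue(4): [69, 61, 98, 95, 4]
dequeue(): [61, 98, 95, 4]
enqueue(49): [61, 98, 95, 4, 49]
enqueue(26): [61, 98, 95, 4, 49, 26]
dequeue(): [98, 95, 4, 49, 26]
dequeue(): [95, 4, 49, 26]
enqueue(14): [95, 4, 49, 26, 14]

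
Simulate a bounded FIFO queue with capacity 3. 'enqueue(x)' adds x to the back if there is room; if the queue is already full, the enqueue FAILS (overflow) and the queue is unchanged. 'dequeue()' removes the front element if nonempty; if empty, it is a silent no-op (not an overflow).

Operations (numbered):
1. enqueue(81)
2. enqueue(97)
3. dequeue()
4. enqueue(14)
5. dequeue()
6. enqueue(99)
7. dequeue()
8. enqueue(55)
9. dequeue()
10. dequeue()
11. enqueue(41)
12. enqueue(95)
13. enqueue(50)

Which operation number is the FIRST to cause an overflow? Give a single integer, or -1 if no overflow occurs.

1. enqueue(81): size=1
2. enqueue(97): size=2
3. dequeue(): size=1
4. enqueue(14): size=2
5. dequeue(): size=1
6. enqueue(99): size=2
7. dequeue(): size=1
8. enqueue(55): size=2
9. dequeue(): size=1
10. dequeue(): size=0
11. enqueue(41): size=1
12. enqueue(95): size=2
13. enqueue(50): size=3

Answer: -1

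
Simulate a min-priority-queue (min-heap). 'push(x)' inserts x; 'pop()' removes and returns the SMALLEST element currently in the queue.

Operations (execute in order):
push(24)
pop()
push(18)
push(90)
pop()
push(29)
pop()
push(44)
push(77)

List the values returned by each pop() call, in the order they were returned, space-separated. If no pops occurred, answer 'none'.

Answer: 24 18 29

Derivation:
push(24): heap contents = [24]
pop() → 24: heap contents = []
push(18): heap contents = [18]
push(90): heap contents = [18, 90]
pop() → 18: heap contents = [90]
push(29): heap contents = [29, 90]
pop() → 29: heap contents = [90]
push(44): heap contents = [44, 90]
push(77): heap contents = [44, 77, 90]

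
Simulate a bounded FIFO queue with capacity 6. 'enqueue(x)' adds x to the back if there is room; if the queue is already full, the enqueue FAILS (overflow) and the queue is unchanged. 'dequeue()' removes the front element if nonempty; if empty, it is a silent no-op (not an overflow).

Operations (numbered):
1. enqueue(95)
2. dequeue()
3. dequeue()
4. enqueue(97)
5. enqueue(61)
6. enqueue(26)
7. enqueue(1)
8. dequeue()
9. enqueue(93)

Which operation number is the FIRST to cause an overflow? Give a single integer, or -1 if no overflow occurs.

Answer: -1

Derivation:
1. enqueue(95): size=1
2. dequeue(): size=0
3. dequeue(): empty, no-op, size=0
4. enqueue(97): size=1
5. enqueue(61): size=2
6. enqueue(26): size=3
7. enqueue(1): size=4
8. dequeue(): size=3
9. enqueue(93): size=4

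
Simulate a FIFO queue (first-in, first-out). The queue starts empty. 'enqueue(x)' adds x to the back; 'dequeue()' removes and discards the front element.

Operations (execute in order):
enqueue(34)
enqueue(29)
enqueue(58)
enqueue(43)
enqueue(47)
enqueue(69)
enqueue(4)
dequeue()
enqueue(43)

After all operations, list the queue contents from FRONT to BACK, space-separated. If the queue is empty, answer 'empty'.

Answer: 29 58 43 47 69 4 43

Derivation:
enqueue(34): [34]
enqueue(29): [34, 29]
enqueue(58): [34, 29, 58]
enqueue(43): [34, 29, 58, 43]
enqueue(47): [34, 29, 58, 43, 47]
enqueue(69): [34, 29, 58, 43, 47, 69]
enqueue(4): [34, 29, 58, 43, 47, 69, 4]
dequeue(): [29, 58, 43, 47, 69, 4]
enqueue(43): [29, 58, 43, 47, 69, 4, 43]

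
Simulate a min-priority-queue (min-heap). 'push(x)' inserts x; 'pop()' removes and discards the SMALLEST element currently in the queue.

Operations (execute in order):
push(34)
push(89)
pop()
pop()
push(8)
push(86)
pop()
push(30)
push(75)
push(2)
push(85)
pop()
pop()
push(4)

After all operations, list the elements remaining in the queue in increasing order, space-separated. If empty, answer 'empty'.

push(34): heap contents = [34]
push(89): heap contents = [34, 89]
pop() → 34: heap contents = [89]
pop() → 89: heap contents = []
push(8): heap contents = [8]
push(86): heap contents = [8, 86]
pop() → 8: heap contents = [86]
push(30): heap contents = [30, 86]
push(75): heap contents = [30, 75, 86]
push(2): heap contents = [2, 30, 75, 86]
push(85): heap contents = [2, 30, 75, 85, 86]
pop() → 2: heap contents = [30, 75, 85, 86]
pop() → 30: heap contents = [75, 85, 86]
push(4): heap contents = [4, 75, 85, 86]

Answer: 4 75 85 86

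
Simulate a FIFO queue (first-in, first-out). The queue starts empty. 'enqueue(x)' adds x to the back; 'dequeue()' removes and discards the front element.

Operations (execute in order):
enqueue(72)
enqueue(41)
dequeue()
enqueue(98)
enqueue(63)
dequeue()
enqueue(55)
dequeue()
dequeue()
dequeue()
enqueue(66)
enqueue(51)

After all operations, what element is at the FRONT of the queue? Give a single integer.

Answer: 66

Derivation:
enqueue(72): queue = [72]
enqueue(41): queue = [72, 41]
dequeue(): queue = [41]
enqueue(98): queue = [41, 98]
enqueue(63): queue = [41, 98, 63]
dequeue(): queue = [98, 63]
enqueue(55): queue = [98, 63, 55]
dequeue(): queue = [63, 55]
dequeue(): queue = [55]
dequeue(): queue = []
enqueue(66): queue = [66]
enqueue(51): queue = [66, 51]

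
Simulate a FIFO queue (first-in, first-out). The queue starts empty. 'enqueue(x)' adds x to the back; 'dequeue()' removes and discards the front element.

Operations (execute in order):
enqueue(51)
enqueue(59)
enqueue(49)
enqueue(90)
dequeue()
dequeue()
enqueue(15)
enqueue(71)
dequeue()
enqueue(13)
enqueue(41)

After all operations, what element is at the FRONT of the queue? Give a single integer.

Answer: 90

Derivation:
enqueue(51): queue = [51]
enqueue(59): queue = [51, 59]
enqueue(49): queue = [51, 59, 49]
enqueue(90): queue = [51, 59, 49, 90]
dequeue(): queue = [59, 49, 90]
dequeue(): queue = [49, 90]
enqueue(15): queue = [49, 90, 15]
enqueue(71): queue = [49, 90, 15, 71]
dequeue(): queue = [90, 15, 71]
enqueue(13): queue = [90, 15, 71, 13]
enqueue(41): queue = [90, 15, 71, 13, 41]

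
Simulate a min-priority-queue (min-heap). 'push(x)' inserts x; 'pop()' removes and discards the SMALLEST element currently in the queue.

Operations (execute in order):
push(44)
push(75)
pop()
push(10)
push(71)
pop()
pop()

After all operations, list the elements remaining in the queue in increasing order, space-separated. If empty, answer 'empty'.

Answer: 75

Derivation:
push(44): heap contents = [44]
push(75): heap contents = [44, 75]
pop() → 44: heap contents = [75]
push(10): heap contents = [10, 75]
push(71): heap contents = [10, 71, 75]
pop() → 10: heap contents = [71, 75]
pop() → 71: heap contents = [75]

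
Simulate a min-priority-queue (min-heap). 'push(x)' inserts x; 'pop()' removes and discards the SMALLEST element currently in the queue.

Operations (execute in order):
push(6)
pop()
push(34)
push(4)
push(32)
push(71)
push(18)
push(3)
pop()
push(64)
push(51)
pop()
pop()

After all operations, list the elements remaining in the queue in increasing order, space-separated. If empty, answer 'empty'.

push(6): heap contents = [6]
pop() → 6: heap contents = []
push(34): heap contents = [34]
push(4): heap contents = [4, 34]
push(32): heap contents = [4, 32, 34]
push(71): heap contents = [4, 32, 34, 71]
push(18): heap contents = [4, 18, 32, 34, 71]
push(3): heap contents = [3, 4, 18, 32, 34, 71]
pop() → 3: heap contents = [4, 18, 32, 34, 71]
push(64): heap contents = [4, 18, 32, 34, 64, 71]
push(51): heap contents = [4, 18, 32, 34, 51, 64, 71]
pop() → 4: heap contents = [18, 32, 34, 51, 64, 71]
pop() → 18: heap contents = [32, 34, 51, 64, 71]

Answer: 32 34 51 64 71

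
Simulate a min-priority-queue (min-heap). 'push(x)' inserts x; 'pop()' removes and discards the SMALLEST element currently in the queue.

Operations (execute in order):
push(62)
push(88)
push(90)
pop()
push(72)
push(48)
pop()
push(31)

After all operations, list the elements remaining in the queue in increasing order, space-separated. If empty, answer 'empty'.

Answer: 31 72 88 90

Derivation:
push(62): heap contents = [62]
push(88): heap contents = [62, 88]
push(90): heap contents = [62, 88, 90]
pop() → 62: heap contents = [88, 90]
push(72): heap contents = [72, 88, 90]
push(48): heap contents = [48, 72, 88, 90]
pop() → 48: heap contents = [72, 88, 90]
push(31): heap contents = [31, 72, 88, 90]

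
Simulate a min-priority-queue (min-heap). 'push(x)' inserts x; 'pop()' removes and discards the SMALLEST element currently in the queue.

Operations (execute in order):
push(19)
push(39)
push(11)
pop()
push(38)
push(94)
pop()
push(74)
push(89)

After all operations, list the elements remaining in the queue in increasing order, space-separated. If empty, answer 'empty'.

push(19): heap contents = [19]
push(39): heap contents = [19, 39]
push(11): heap contents = [11, 19, 39]
pop() → 11: heap contents = [19, 39]
push(38): heap contents = [19, 38, 39]
push(94): heap contents = [19, 38, 39, 94]
pop() → 19: heap contents = [38, 39, 94]
push(74): heap contents = [38, 39, 74, 94]
push(89): heap contents = [38, 39, 74, 89, 94]

Answer: 38 39 74 89 94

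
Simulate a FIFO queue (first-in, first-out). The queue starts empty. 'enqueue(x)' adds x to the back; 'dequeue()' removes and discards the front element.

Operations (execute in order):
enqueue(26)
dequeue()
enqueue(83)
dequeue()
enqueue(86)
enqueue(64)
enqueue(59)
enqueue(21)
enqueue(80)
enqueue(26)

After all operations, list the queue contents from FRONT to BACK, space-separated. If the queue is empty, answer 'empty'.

enqueue(26): [26]
dequeue(): []
enqueue(83): [83]
dequeue(): []
enqueue(86): [86]
enqueue(64): [86, 64]
enqueue(59): [86, 64, 59]
enqueue(21): [86, 64, 59, 21]
enqueue(80): [86, 64, 59, 21, 80]
enqueue(26): [86, 64, 59, 21, 80, 26]

Answer: 86 64 59 21 80 26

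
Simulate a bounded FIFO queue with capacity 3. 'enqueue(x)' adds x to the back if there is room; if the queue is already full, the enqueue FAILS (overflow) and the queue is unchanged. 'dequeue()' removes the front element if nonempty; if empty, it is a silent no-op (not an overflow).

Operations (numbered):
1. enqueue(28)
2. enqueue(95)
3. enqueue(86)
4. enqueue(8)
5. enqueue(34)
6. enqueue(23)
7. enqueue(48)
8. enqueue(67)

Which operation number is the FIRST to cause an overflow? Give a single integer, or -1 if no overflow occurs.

1. enqueue(28): size=1
2. enqueue(95): size=2
3. enqueue(86): size=3
4. enqueue(8): size=3=cap → OVERFLOW (fail)
5. enqueue(34): size=3=cap → OVERFLOW (fail)
6. enqueue(23): size=3=cap → OVERFLOW (fail)
7. enqueue(48): size=3=cap → OVERFLOW (fail)
8. enqueue(67): size=3=cap → OVERFLOW (fail)

Answer: 4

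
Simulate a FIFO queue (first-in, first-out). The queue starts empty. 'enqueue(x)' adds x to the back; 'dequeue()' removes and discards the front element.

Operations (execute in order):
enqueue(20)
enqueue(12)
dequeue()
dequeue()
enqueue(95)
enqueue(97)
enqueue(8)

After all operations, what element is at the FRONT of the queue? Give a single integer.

enqueue(20): queue = [20]
enqueue(12): queue = [20, 12]
dequeue(): queue = [12]
dequeue(): queue = []
enqueue(95): queue = [95]
enqueue(97): queue = [95, 97]
enqueue(8): queue = [95, 97, 8]

Answer: 95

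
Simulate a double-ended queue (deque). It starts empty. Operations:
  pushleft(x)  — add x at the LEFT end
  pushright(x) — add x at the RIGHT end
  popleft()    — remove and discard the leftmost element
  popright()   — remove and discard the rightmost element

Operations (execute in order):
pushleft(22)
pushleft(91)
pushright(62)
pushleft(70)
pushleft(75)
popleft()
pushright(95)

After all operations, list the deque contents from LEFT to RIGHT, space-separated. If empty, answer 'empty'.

Answer: 70 91 22 62 95

Derivation:
pushleft(22): [22]
pushleft(91): [91, 22]
pushright(62): [91, 22, 62]
pushleft(70): [70, 91, 22, 62]
pushleft(75): [75, 70, 91, 22, 62]
popleft(): [70, 91, 22, 62]
pushright(95): [70, 91, 22, 62, 95]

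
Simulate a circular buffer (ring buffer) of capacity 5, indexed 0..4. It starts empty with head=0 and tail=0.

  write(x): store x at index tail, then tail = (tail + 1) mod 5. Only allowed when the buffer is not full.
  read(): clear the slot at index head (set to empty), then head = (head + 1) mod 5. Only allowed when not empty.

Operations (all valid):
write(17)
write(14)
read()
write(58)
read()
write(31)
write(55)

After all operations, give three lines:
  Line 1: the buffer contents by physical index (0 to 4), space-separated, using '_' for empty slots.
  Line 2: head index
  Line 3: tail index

write(17): buf=[17 _ _ _ _], head=0, tail=1, size=1
write(14): buf=[17 14 _ _ _], head=0, tail=2, size=2
read(): buf=[_ 14 _ _ _], head=1, tail=2, size=1
write(58): buf=[_ 14 58 _ _], head=1, tail=3, size=2
read(): buf=[_ _ 58 _ _], head=2, tail=3, size=1
write(31): buf=[_ _ 58 31 _], head=2, tail=4, size=2
write(55): buf=[_ _ 58 31 55], head=2, tail=0, size=3

Answer: _ _ 58 31 55
2
0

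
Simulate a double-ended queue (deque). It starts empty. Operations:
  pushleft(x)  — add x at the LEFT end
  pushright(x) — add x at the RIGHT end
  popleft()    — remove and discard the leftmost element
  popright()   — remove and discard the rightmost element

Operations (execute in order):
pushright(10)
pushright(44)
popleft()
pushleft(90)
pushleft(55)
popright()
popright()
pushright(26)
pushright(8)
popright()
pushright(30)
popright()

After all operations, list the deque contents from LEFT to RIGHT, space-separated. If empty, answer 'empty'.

Answer: 55 26

Derivation:
pushright(10): [10]
pushright(44): [10, 44]
popleft(): [44]
pushleft(90): [90, 44]
pushleft(55): [55, 90, 44]
popright(): [55, 90]
popright(): [55]
pushright(26): [55, 26]
pushright(8): [55, 26, 8]
popright(): [55, 26]
pushright(30): [55, 26, 30]
popright(): [55, 26]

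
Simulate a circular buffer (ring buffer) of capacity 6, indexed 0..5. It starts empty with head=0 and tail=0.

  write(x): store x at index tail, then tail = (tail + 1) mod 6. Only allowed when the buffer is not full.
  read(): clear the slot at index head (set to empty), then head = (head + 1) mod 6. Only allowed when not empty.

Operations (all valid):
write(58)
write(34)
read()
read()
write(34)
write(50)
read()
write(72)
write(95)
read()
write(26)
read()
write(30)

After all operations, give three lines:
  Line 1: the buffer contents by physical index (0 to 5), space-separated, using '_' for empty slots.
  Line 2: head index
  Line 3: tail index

write(58): buf=[58 _ _ _ _ _], head=0, tail=1, size=1
write(34): buf=[58 34 _ _ _ _], head=0, tail=2, size=2
read(): buf=[_ 34 _ _ _ _], head=1, tail=2, size=1
read(): buf=[_ _ _ _ _ _], head=2, tail=2, size=0
write(34): buf=[_ _ 34 _ _ _], head=2, tail=3, size=1
write(50): buf=[_ _ 34 50 _ _], head=2, tail=4, size=2
read(): buf=[_ _ _ 50 _ _], head=3, tail=4, size=1
write(72): buf=[_ _ _ 50 72 _], head=3, tail=5, size=2
write(95): buf=[_ _ _ 50 72 95], head=3, tail=0, size=3
read(): buf=[_ _ _ _ 72 95], head=4, tail=0, size=2
write(26): buf=[26 _ _ _ 72 95], head=4, tail=1, size=3
read(): buf=[26 _ _ _ _ 95], head=5, tail=1, size=2
write(30): buf=[26 30 _ _ _ 95], head=5, tail=2, size=3

Answer: 26 30 _ _ _ 95
5
2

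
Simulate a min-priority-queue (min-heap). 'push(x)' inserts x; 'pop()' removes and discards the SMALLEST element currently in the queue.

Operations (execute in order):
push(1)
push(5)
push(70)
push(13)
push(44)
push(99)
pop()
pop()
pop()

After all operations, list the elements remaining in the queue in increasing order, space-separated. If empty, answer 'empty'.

push(1): heap contents = [1]
push(5): heap contents = [1, 5]
push(70): heap contents = [1, 5, 70]
push(13): heap contents = [1, 5, 13, 70]
push(44): heap contents = [1, 5, 13, 44, 70]
push(99): heap contents = [1, 5, 13, 44, 70, 99]
pop() → 1: heap contents = [5, 13, 44, 70, 99]
pop() → 5: heap contents = [13, 44, 70, 99]
pop() → 13: heap contents = [44, 70, 99]

Answer: 44 70 99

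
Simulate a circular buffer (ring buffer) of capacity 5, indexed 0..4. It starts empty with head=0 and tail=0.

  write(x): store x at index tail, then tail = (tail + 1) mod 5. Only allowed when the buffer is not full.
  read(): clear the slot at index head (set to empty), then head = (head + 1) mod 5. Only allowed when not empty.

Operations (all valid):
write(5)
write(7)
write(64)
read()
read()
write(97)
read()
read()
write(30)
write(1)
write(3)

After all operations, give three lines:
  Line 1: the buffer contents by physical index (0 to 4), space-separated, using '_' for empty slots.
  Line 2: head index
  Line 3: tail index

write(5): buf=[5 _ _ _ _], head=0, tail=1, size=1
write(7): buf=[5 7 _ _ _], head=0, tail=2, size=2
write(64): buf=[5 7 64 _ _], head=0, tail=3, size=3
read(): buf=[_ 7 64 _ _], head=1, tail=3, size=2
read(): buf=[_ _ 64 _ _], head=2, tail=3, size=1
write(97): buf=[_ _ 64 97 _], head=2, tail=4, size=2
read(): buf=[_ _ _ 97 _], head=3, tail=4, size=1
read(): buf=[_ _ _ _ _], head=4, tail=4, size=0
write(30): buf=[_ _ _ _ 30], head=4, tail=0, size=1
write(1): buf=[1 _ _ _ 30], head=4, tail=1, size=2
write(3): buf=[1 3 _ _ 30], head=4, tail=2, size=3

Answer: 1 3 _ _ 30
4
2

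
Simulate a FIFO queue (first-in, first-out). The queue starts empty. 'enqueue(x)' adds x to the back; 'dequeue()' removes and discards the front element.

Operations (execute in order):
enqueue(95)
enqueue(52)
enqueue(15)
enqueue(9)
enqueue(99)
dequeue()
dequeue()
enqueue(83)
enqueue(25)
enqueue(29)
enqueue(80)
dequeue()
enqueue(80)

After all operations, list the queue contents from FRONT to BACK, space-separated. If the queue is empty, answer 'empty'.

enqueue(95): [95]
enqueue(52): [95, 52]
enqueue(15): [95, 52, 15]
enqueue(9): [95, 52, 15, 9]
enqueue(99): [95, 52, 15, 9, 99]
dequeue(): [52, 15, 9, 99]
dequeue(): [15, 9, 99]
enqueue(83): [15, 9, 99, 83]
enqueue(25): [15, 9, 99, 83, 25]
enqueue(29): [15, 9, 99, 83, 25, 29]
enqueue(80): [15, 9, 99, 83, 25, 29, 80]
dequeue(): [9, 99, 83, 25, 29, 80]
enqueue(80): [9, 99, 83, 25, 29, 80, 80]

Answer: 9 99 83 25 29 80 80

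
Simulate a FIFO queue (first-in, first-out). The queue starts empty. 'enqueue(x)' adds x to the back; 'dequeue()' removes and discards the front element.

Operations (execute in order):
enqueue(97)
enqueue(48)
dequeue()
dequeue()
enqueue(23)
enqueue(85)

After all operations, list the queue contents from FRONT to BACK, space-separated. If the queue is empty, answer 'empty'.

enqueue(97): [97]
enqueue(48): [97, 48]
dequeue(): [48]
dequeue(): []
enqueue(23): [23]
enqueue(85): [23, 85]

Answer: 23 85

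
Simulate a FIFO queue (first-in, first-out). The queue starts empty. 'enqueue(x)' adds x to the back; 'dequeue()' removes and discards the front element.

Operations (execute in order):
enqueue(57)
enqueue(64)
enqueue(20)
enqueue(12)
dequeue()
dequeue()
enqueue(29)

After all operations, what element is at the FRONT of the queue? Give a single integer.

enqueue(57): queue = [57]
enqueue(64): queue = [57, 64]
enqueue(20): queue = [57, 64, 20]
enqueue(12): queue = [57, 64, 20, 12]
dequeue(): queue = [64, 20, 12]
dequeue(): queue = [20, 12]
enqueue(29): queue = [20, 12, 29]

Answer: 20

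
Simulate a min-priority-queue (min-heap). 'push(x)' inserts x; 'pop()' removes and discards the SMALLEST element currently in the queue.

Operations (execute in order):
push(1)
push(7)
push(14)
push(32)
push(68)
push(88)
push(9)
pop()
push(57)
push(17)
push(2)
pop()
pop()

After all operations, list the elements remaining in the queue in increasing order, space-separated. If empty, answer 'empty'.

Answer: 9 14 17 32 57 68 88

Derivation:
push(1): heap contents = [1]
push(7): heap contents = [1, 7]
push(14): heap contents = [1, 7, 14]
push(32): heap contents = [1, 7, 14, 32]
push(68): heap contents = [1, 7, 14, 32, 68]
push(88): heap contents = [1, 7, 14, 32, 68, 88]
push(9): heap contents = [1, 7, 9, 14, 32, 68, 88]
pop() → 1: heap contents = [7, 9, 14, 32, 68, 88]
push(57): heap contents = [7, 9, 14, 32, 57, 68, 88]
push(17): heap contents = [7, 9, 14, 17, 32, 57, 68, 88]
push(2): heap contents = [2, 7, 9, 14, 17, 32, 57, 68, 88]
pop() → 2: heap contents = [7, 9, 14, 17, 32, 57, 68, 88]
pop() → 7: heap contents = [9, 14, 17, 32, 57, 68, 88]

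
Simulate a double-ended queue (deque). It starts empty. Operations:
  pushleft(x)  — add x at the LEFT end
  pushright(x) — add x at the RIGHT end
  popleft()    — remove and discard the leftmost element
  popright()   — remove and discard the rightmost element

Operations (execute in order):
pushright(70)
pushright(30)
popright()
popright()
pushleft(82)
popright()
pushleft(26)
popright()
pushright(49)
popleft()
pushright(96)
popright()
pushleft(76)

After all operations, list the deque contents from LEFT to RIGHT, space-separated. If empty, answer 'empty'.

Answer: 76

Derivation:
pushright(70): [70]
pushright(30): [70, 30]
popright(): [70]
popright(): []
pushleft(82): [82]
popright(): []
pushleft(26): [26]
popright(): []
pushright(49): [49]
popleft(): []
pushright(96): [96]
popright(): []
pushleft(76): [76]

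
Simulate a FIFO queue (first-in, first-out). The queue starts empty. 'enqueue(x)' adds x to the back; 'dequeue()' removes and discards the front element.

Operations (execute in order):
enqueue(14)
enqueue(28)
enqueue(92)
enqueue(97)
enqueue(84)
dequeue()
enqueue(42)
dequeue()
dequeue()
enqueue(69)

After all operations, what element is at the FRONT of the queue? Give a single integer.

enqueue(14): queue = [14]
enqueue(28): queue = [14, 28]
enqueue(92): queue = [14, 28, 92]
enqueue(97): queue = [14, 28, 92, 97]
enqueue(84): queue = [14, 28, 92, 97, 84]
dequeue(): queue = [28, 92, 97, 84]
enqueue(42): queue = [28, 92, 97, 84, 42]
dequeue(): queue = [92, 97, 84, 42]
dequeue(): queue = [97, 84, 42]
enqueue(69): queue = [97, 84, 42, 69]

Answer: 97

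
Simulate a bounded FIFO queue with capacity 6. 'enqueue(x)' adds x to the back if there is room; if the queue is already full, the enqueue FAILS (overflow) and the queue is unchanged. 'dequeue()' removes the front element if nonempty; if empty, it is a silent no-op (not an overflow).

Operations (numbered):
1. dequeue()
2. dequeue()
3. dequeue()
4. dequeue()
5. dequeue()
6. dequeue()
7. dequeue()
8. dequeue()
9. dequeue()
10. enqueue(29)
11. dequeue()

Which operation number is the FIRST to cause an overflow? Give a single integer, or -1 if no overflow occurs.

1. dequeue(): empty, no-op, size=0
2. dequeue(): empty, no-op, size=0
3. dequeue(): empty, no-op, size=0
4. dequeue(): empty, no-op, size=0
5. dequeue(): empty, no-op, size=0
6. dequeue(): empty, no-op, size=0
7. dequeue(): empty, no-op, size=0
8. dequeue(): empty, no-op, size=0
9. dequeue(): empty, no-op, size=0
10. enqueue(29): size=1
11. dequeue(): size=0

Answer: -1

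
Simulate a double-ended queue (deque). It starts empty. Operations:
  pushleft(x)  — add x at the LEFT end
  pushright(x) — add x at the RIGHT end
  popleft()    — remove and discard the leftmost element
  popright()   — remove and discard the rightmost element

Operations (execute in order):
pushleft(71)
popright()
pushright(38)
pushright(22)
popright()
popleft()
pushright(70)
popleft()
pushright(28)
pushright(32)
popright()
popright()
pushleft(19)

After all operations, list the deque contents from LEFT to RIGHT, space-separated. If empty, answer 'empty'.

Answer: 19

Derivation:
pushleft(71): [71]
popright(): []
pushright(38): [38]
pushright(22): [38, 22]
popright(): [38]
popleft(): []
pushright(70): [70]
popleft(): []
pushright(28): [28]
pushright(32): [28, 32]
popright(): [28]
popright(): []
pushleft(19): [19]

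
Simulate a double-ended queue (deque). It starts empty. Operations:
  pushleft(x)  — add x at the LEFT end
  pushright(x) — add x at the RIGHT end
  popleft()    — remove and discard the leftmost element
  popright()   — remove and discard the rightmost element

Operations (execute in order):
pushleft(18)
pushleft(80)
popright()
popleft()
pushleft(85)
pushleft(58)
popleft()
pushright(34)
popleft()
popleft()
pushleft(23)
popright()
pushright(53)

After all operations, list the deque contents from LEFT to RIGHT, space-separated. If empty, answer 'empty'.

pushleft(18): [18]
pushleft(80): [80, 18]
popright(): [80]
popleft(): []
pushleft(85): [85]
pushleft(58): [58, 85]
popleft(): [85]
pushright(34): [85, 34]
popleft(): [34]
popleft(): []
pushleft(23): [23]
popright(): []
pushright(53): [53]

Answer: 53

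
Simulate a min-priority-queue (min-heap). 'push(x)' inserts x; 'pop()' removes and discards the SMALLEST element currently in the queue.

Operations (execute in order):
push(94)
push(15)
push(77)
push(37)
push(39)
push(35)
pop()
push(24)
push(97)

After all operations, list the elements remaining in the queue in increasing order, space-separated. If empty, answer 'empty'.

Answer: 24 35 37 39 77 94 97

Derivation:
push(94): heap contents = [94]
push(15): heap contents = [15, 94]
push(77): heap contents = [15, 77, 94]
push(37): heap contents = [15, 37, 77, 94]
push(39): heap contents = [15, 37, 39, 77, 94]
push(35): heap contents = [15, 35, 37, 39, 77, 94]
pop() → 15: heap contents = [35, 37, 39, 77, 94]
push(24): heap contents = [24, 35, 37, 39, 77, 94]
push(97): heap contents = [24, 35, 37, 39, 77, 94, 97]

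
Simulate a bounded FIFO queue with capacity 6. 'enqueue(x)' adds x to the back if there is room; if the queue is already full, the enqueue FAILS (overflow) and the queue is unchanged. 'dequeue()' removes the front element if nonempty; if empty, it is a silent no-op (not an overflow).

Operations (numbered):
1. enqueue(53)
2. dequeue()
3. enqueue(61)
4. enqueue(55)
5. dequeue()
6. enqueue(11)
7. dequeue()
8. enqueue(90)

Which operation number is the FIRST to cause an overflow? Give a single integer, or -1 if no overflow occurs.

Answer: -1

Derivation:
1. enqueue(53): size=1
2. dequeue(): size=0
3. enqueue(61): size=1
4. enqueue(55): size=2
5. dequeue(): size=1
6. enqueue(11): size=2
7. dequeue(): size=1
8. enqueue(90): size=2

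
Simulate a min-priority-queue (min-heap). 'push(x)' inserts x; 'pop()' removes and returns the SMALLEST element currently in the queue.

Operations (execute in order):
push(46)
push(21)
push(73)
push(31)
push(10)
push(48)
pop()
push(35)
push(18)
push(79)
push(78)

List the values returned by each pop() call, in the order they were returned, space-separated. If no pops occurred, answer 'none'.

Answer: 10

Derivation:
push(46): heap contents = [46]
push(21): heap contents = [21, 46]
push(73): heap contents = [21, 46, 73]
push(31): heap contents = [21, 31, 46, 73]
push(10): heap contents = [10, 21, 31, 46, 73]
push(48): heap contents = [10, 21, 31, 46, 48, 73]
pop() → 10: heap contents = [21, 31, 46, 48, 73]
push(35): heap contents = [21, 31, 35, 46, 48, 73]
push(18): heap contents = [18, 21, 31, 35, 46, 48, 73]
push(79): heap contents = [18, 21, 31, 35, 46, 48, 73, 79]
push(78): heap contents = [18, 21, 31, 35, 46, 48, 73, 78, 79]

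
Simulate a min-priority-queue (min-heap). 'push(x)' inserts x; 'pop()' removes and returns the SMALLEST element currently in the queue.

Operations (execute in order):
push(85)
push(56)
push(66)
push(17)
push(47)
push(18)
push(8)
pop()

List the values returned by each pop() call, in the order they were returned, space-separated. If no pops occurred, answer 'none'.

push(85): heap contents = [85]
push(56): heap contents = [56, 85]
push(66): heap contents = [56, 66, 85]
push(17): heap contents = [17, 56, 66, 85]
push(47): heap contents = [17, 47, 56, 66, 85]
push(18): heap contents = [17, 18, 47, 56, 66, 85]
push(8): heap contents = [8, 17, 18, 47, 56, 66, 85]
pop() → 8: heap contents = [17, 18, 47, 56, 66, 85]

Answer: 8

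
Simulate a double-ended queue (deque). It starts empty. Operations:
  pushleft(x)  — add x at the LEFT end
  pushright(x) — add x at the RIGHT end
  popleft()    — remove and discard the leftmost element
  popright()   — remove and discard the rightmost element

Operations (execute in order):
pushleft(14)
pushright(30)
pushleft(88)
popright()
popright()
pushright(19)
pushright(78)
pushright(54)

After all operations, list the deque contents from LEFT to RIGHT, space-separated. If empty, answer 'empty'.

Answer: 88 19 78 54

Derivation:
pushleft(14): [14]
pushright(30): [14, 30]
pushleft(88): [88, 14, 30]
popright(): [88, 14]
popright(): [88]
pushright(19): [88, 19]
pushright(78): [88, 19, 78]
pushright(54): [88, 19, 78, 54]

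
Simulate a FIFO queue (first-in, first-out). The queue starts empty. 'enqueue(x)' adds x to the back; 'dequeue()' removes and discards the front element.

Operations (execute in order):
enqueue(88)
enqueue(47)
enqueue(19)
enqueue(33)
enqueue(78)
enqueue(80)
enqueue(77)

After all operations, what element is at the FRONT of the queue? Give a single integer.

enqueue(88): queue = [88]
enqueue(47): queue = [88, 47]
enqueue(19): queue = [88, 47, 19]
enqueue(33): queue = [88, 47, 19, 33]
enqueue(78): queue = [88, 47, 19, 33, 78]
enqueue(80): queue = [88, 47, 19, 33, 78, 80]
enqueue(77): queue = [88, 47, 19, 33, 78, 80, 77]

Answer: 88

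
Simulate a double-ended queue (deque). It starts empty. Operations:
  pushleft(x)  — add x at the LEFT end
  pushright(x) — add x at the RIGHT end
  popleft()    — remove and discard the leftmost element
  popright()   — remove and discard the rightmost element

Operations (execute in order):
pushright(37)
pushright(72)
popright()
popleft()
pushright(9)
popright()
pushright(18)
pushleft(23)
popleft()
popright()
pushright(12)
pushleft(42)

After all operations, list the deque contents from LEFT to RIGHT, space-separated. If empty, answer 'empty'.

Answer: 42 12

Derivation:
pushright(37): [37]
pushright(72): [37, 72]
popright(): [37]
popleft(): []
pushright(9): [9]
popright(): []
pushright(18): [18]
pushleft(23): [23, 18]
popleft(): [18]
popright(): []
pushright(12): [12]
pushleft(42): [42, 12]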